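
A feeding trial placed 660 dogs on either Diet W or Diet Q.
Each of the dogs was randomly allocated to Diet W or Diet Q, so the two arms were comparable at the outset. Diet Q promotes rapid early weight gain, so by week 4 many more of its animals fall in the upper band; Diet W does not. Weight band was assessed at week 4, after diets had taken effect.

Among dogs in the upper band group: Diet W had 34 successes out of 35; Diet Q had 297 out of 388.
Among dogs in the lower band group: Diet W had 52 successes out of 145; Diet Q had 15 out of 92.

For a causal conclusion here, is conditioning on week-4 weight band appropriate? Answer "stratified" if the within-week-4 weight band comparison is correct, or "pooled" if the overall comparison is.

pooled

Diet W is higher inside every week-4 weight band stratum but Diet Q is higher in aggregate. Whether to stratify depends on how week-4 weight band relates to the diet.
The distribution of week-4 weight band is itself part of what the diet does — it is an intermediate outcome. Holding it fixed would remove that part of the effect; the total effect is the pooled difference.
Pooled: Diet W 47.8% vs Diet Q 65.0%; Diet Q is higher overall.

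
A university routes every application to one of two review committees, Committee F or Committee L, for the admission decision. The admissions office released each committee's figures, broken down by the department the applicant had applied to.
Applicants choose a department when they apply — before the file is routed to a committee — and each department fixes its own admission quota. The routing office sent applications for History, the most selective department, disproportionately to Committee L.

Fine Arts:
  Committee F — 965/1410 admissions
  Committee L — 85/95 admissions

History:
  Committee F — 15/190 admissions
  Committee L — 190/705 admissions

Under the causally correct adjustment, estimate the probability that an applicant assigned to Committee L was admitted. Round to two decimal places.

0.66

The stratified and pooled comparisons disagree (Committee L wins within each department; Committee F wins overall), so the answer turns on the causal role of department.
Department satisfies the back-door criterion: it is not a descendant of the review committee, and it blocks the spurious path from review committee to outcome. Adjusting for it (i.e., using the within-department rates) gives the causal effect.
Standardising Committee L to the population department mix: 0.627·85/95 + 0.373·190/705 = 0.662.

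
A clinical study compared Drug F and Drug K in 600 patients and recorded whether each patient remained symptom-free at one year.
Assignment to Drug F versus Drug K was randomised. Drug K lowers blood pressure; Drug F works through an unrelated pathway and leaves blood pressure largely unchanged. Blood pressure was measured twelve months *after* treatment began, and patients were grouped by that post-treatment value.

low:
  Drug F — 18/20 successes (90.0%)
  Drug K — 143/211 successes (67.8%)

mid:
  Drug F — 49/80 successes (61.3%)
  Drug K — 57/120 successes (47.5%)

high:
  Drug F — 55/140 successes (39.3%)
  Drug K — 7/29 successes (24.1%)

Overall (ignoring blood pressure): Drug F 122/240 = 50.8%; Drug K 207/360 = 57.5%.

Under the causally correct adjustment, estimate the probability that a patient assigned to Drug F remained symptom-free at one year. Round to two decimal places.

0.51

Within every blood pressure level Drug F has the higher rate, yet pooled Drug K does — Simpson's reversal.
Because the drug influences blood pressure, blood pressure is a post-treatment mediator, not a confounder. Stratifying on it would bias the estimate; the causal effect is the crude pooled difference.
So P(outcome | do(Drug F)) is just the pooled rate for Drug F: 122/240 = 0.508.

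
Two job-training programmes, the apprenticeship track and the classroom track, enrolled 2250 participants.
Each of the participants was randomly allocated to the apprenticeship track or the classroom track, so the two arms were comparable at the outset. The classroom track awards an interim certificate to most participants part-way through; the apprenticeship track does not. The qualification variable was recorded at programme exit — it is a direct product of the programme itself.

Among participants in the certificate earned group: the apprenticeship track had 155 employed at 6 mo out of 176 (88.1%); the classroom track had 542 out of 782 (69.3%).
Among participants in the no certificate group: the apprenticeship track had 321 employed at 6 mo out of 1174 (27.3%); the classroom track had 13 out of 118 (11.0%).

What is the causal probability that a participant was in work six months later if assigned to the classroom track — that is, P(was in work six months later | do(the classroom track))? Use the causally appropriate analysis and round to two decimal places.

The stratified and pooled comparisons disagree (the apprenticeship track wins within each qualification attained during the programme; the classroom track wins overall), so the answer turns on the causal role of qualification attained during the programme.
Qualification attained during the programme here is a post-treatment variable shaped by the programme; conditioning on it would introduce bias rather than remove it. The overall comparison is the causal one.
So P(outcome | do(the classroom track)) is just the pooled rate for the classroom track: 555/900 = 0.617.

0.62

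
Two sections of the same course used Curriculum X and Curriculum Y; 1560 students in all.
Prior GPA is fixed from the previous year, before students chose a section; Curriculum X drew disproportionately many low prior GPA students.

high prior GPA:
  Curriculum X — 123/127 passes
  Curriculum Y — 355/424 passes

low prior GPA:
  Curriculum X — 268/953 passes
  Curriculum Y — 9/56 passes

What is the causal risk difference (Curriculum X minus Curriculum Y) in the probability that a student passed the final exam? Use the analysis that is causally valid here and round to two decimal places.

Within every prior GPA band level Curriculum X has the higher rate, yet pooled Curriculum Y does — Simpson's reversal.
Nothing the teaching method does changes prior GPA band; the imbalance is an allocation artefact. With prior GPA band also predicting the outcome, the pooled figure is confounded, and the within-stratum comparison is the causal one.
Adjusting over the population distribution of prior GPA band: 0.353·(0.969−0.837) + 0.647·(0.281−0.161) = +0.124.

+0.12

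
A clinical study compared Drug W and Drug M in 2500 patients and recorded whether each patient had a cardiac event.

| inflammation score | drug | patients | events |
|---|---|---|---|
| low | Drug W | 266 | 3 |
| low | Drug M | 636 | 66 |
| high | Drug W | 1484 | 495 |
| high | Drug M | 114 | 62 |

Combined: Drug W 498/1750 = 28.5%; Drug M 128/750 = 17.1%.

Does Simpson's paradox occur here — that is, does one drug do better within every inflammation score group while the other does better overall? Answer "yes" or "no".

Within each inflammation score level (low 1.1% vs 10.4%; high 33.4% vs 54.4%), Drug W has the lower rate every time. Pooled: 28.5% vs 17.1% — Drug M has the lower rate overall. The two comparisons disagree.

yes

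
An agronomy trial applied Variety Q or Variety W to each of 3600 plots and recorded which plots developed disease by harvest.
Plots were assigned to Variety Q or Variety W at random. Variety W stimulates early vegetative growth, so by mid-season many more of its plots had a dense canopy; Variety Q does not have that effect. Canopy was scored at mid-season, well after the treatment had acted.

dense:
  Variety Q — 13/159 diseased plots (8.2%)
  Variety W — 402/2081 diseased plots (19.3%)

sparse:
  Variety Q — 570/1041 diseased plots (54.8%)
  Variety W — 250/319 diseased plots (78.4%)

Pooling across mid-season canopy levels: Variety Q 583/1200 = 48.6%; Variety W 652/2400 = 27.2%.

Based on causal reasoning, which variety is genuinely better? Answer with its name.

Mid-season canopy is recorded after the variety and is itself shifted by it — it sits on the causal path from variety to outcome. Conditioning on a mediator would strip out part of the effect we want; the pooled comparison gives the total causal effect.
Pooled: Variety Q 48.6% vs Variety W 27.2%; Variety W is lower overall.

Variety W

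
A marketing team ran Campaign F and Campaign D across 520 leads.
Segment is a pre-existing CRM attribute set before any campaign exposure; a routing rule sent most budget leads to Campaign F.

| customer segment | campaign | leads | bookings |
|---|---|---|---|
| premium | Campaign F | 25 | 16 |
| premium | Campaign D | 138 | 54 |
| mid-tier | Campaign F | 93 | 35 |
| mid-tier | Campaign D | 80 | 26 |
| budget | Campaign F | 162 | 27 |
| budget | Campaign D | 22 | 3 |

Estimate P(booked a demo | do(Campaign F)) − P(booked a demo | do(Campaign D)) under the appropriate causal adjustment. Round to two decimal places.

+0.11

Since customer segment is a pre-existing factor (not a product of the campaign) and it affects the outcome on its own, it is a confounder. The stratified rates, not the pooled rate, identify the causal effect.
Adjusting over the population distribution of customer segment: 0.313·(0.640−0.391) + 0.333·(0.376−0.325) + 0.354·(0.167−0.136) = +0.106.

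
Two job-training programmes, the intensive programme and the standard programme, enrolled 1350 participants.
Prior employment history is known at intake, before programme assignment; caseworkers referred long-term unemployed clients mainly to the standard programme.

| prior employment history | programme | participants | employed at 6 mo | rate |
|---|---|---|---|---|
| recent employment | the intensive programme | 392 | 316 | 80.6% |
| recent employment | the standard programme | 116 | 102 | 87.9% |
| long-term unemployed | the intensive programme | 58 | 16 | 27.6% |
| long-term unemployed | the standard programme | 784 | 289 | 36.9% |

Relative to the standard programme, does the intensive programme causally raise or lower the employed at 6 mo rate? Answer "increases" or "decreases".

decreases

Here prior employment history is a common cause — it drives both which programme a case falls under and the outcome. The crude comparison mixes populations; the stratum-specific rates are the causally relevant ones.
Within each level — recent employment: 80.6% vs 87.9%; long-term unemployed: 27.6% vs 36.9% — the standard programme is higher every time.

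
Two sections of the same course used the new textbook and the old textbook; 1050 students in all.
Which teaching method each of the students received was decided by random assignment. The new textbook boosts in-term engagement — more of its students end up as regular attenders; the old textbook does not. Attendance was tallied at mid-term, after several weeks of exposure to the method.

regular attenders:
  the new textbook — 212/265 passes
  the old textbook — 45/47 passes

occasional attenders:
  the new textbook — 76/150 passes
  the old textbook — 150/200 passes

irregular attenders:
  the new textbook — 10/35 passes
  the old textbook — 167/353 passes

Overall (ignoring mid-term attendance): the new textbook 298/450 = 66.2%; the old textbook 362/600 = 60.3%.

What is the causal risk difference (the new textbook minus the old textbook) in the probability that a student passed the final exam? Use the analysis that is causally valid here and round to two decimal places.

+0.06

Mid-term attendance lies on the pathway teaching method → mid-term attendance → outcome, so adjusting for it blocks the indirect effect. For the total causal effect of teaching method, use the unadjusted pooled rates.
The causal difference is the pooled difference: 0.662 − 0.603 = +0.059.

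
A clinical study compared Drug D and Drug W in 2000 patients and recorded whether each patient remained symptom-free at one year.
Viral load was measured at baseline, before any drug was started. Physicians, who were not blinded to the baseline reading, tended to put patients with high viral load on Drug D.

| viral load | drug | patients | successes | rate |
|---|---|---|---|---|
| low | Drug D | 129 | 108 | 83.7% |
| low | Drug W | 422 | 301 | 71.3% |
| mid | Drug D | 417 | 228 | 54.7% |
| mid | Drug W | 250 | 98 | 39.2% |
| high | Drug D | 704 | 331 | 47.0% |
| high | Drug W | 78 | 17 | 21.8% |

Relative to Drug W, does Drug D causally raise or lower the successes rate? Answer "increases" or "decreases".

increases

The viral load-specific comparison favours Drug D throughout, but the pooled figures favour Drug W. The question is whether to condition on viral load.
Viral load differs across drugs for reasons unrelated to any effect of the drug itself, and it separately predicts the outcome — a classic confounder. We must compare within viral load levels.
Within each level — low: 83.7% vs 71.3%; mid: 54.7% vs 39.2%; high: 47.0% vs 21.8% — Drug D is higher every time.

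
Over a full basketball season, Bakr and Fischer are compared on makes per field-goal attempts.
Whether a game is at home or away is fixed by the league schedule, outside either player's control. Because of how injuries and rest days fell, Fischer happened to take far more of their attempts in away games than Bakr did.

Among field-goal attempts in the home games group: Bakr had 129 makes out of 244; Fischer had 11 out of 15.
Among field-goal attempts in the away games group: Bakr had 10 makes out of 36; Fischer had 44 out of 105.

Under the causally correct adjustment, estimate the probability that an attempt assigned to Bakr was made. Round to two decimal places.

The stratified and pooled comparisons disagree (Fischer wins within each game venue; Bakr wins overall), so the answer turns on the causal role of game venue.
Nothing the player does changes game venue; the imbalance is an allocation artefact. With game venue also predicting the outcome, the pooled figure is confounded, and the within-stratum comparison is the causal one.
Standardising Bakr to the population game venue mix: 0.647·129/244 + 0.352·10/36 = 0.440.

0.44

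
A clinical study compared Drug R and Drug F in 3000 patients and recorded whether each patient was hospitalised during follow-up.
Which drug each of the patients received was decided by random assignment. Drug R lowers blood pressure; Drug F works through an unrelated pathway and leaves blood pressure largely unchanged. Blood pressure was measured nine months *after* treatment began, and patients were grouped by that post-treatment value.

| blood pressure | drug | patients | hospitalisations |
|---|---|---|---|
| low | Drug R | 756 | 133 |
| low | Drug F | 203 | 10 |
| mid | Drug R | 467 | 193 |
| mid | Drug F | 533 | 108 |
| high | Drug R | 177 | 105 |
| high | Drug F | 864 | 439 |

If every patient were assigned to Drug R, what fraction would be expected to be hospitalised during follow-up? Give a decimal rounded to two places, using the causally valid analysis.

0.31

Blood pressure here is a post-treatment variable shaped by the drug; conditioning on it would introduce bias rather than remove it. The overall comparison is the causal one.
So P(outcome | do(Drug R)) is just the pooled rate for Drug R: 431/1400 = 0.308.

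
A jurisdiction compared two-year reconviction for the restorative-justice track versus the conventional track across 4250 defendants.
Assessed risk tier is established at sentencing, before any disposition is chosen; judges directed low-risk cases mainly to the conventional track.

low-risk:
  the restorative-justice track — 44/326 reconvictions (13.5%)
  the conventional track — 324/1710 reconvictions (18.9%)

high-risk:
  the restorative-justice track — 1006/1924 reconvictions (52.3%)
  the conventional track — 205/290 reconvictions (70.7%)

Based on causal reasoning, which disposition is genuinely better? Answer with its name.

Here assessed risk tier is a common cause — it drives both which disposition a case falls under and the outcome. The crude comparison mixes populations; the stratum-specific rates are the causally relevant ones.
Within each level — low-risk: 13.5% vs 18.9%; high-risk: 52.3% vs 70.7% — the restorative-justice track is lower every time.

the restorative-justice track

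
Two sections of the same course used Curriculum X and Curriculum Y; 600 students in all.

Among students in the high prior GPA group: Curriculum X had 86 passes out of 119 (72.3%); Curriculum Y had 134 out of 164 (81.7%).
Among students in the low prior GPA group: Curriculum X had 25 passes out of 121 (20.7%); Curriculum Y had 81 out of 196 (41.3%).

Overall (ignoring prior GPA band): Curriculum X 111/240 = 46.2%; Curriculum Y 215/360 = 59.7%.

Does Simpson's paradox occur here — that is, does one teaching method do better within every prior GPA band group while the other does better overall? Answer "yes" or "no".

no

Within each prior GPA band level (high prior GPA 72.3% vs 81.7%; low prior GPA 20.7% vs 41.3%), Curriculum Y has the higher rate every time. Pooled: 46.2% vs 59.7% — Curriculum Y has the higher rate overall. They agree.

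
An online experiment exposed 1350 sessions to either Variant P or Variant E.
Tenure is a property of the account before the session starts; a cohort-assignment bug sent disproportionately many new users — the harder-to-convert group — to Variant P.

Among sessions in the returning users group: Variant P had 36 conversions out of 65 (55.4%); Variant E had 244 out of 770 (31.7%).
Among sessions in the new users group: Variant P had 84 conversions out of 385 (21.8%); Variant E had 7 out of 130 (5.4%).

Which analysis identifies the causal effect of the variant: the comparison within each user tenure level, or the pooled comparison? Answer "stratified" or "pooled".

stratified

Within every user tenure level Variant P has the higher rate, yet pooled Variant E does — Simpson's reversal.
Here user tenure is a common cause — it drives both which variant a case falls under and the outcome. The crude comparison mixes populations; the stratum-specific rates are the causally relevant ones.
Within each level — returning users: 55.4% vs 31.7%; new users: 21.8% vs 5.4% — Variant P is higher every time.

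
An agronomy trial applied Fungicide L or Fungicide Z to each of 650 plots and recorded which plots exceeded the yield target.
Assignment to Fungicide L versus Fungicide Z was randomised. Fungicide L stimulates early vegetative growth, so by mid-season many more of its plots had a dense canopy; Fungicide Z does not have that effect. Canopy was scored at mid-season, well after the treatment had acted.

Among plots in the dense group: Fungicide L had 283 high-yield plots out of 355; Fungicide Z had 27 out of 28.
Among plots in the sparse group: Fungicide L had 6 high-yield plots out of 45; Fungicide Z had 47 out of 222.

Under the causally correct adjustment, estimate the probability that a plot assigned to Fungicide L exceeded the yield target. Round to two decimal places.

0.72

The mid-season canopy-specific comparison favours Fungicide Z throughout, but the pooled figures favour Fungicide L. The question is whether to condition on mid-season canopy.
The distribution of mid-season canopy is itself part of what the fungicide does — it is an intermediate outcome. Holding it fixed would remove that part of the effect; the total effect is the pooled difference.
So P(outcome | do(Fungicide L)) is just the pooled rate for Fungicide L: 289/400 = 0.723.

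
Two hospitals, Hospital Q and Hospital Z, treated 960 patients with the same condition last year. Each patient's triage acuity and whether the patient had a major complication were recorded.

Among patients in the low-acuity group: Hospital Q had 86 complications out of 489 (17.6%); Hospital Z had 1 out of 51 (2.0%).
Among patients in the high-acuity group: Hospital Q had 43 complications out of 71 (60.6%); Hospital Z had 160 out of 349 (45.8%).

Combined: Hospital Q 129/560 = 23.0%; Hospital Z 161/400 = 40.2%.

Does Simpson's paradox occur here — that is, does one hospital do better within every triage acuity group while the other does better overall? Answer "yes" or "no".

yes

Within each triage acuity level (low-acuity 17.6% vs 2.0%; high-acuity 60.6% vs 45.8%), Hospital Z has the lower rate every time. Pooled: 23.0% vs 40.2% — Hospital Q has the lower rate overall. The two comparisons disagree.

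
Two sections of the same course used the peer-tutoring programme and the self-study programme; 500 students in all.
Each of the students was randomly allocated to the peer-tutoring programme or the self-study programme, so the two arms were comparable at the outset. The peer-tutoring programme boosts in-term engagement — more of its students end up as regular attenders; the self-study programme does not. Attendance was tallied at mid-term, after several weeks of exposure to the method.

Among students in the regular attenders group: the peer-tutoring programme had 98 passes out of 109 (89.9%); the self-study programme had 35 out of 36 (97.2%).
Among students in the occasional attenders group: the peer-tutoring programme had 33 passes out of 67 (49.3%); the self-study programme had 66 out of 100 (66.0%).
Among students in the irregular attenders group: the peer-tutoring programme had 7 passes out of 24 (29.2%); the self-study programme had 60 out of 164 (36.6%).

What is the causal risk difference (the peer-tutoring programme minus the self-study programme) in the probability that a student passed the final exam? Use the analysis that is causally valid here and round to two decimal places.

The mid-term attendance-specific comparison favours the self-study programme throughout, but the pooled figures favour the peer-tutoring programme. The question is whether to condition on mid-term attendance.
Because the teaching method influences mid-term attendance, mid-term attendance is a post-treatment mediator, not a confounder. Stratifying on it would bias the estimate; the causal effect is the crude pooled difference.
The causal difference is the pooled difference: 0.690 − 0.537 = +0.153.

+0.15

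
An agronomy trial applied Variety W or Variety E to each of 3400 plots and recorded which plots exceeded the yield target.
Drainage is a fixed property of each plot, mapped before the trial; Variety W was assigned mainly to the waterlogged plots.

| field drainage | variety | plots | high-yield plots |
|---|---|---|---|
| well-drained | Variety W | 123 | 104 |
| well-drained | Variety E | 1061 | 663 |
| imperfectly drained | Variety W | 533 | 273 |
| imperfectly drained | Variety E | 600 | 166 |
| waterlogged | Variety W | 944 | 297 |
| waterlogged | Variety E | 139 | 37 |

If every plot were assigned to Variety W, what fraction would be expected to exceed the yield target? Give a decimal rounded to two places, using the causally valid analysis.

0.57

Since field drainage is a pre-existing factor (not a product of the variety) and it affects the outcome on its own, it is a confounder. The stratified rates, not the pooled rate, identify the causal effect.
Standardising Variety W to the population field drainage mix: 0.348·104/123 + 0.333·273/533 + 0.319·297/944 = 0.565.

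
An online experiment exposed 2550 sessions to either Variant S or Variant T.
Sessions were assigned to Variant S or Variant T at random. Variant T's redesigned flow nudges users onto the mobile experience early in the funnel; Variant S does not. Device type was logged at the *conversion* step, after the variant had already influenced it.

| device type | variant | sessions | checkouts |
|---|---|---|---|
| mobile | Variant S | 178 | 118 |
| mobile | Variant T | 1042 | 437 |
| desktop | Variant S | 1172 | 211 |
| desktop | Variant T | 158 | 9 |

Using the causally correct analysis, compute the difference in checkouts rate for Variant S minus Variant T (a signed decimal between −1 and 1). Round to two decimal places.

The stratified and pooled comparisons disagree (Variant S wins within each device type; Variant T wins overall), so the answer turns on the causal role of device type.
Device type lies on the pathway variant → device type → outcome, so adjusting for it blocks the indirect effect. For the total causal effect of variant, use the unadjusted pooled rates.
The causal difference is the pooled difference: 0.244 − 0.372 = -0.128.

-0.13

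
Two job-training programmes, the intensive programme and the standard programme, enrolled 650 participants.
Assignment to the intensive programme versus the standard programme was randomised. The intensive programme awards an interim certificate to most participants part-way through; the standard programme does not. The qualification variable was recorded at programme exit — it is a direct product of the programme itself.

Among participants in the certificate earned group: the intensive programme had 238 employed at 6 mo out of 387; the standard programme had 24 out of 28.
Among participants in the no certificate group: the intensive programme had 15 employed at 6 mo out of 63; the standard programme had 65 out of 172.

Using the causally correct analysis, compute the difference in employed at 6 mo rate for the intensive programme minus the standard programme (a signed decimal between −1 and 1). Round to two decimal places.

The qualification attained during the programme-specific comparison favours the standard programme throughout, but the pooled figures favour the intensive programme. The question is whether to condition on qualification attained during the programme.
Qualification attained during the programme lies on the pathway programme → qualification attained during the programme → outcome, so adjusting for it blocks the indirect effect. For the total causal effect of programme, use the unadjusted pooled rates.
The causal difference is the pooled difference: 0.562 − 0.445 = +0.117.

+0.12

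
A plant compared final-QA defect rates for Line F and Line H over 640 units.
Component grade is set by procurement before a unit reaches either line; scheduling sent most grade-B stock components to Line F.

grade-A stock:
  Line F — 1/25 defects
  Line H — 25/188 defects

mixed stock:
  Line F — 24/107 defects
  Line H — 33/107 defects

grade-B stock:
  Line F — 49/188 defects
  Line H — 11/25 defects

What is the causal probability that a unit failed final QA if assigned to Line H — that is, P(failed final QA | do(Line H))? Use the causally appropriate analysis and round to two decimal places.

0.29

The component grade-specific comparison favours Line F throughout, but the pooled figures favour Line H. The question is whether to condition on component grade.
Component grade satisfies the back-door criterion: it is not a descendant of the line, and it blocks the spurious path from line to outcome. Adjusting for it (i.e., using the within-component grade rates) gives the causal effect.
Standardising Line H to the population component grade mix: 0.333·25/188 + 0.334·33/107 + 0.333·11/25 = 0.294.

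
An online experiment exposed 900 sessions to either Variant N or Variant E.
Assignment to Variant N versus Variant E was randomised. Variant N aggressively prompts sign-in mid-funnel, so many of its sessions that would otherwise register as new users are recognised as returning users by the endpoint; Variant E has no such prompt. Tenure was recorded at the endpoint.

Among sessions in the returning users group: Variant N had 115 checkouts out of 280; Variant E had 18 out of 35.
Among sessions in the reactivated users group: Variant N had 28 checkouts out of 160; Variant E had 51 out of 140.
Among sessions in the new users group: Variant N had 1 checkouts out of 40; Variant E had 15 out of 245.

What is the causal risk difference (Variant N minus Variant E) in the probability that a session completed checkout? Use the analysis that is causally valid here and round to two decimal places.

The user tenure-specific comparison favours Variant E throughout, but the pooled figures favour Variant N. The question is whether to condition on user tenure.
User tenure here is a post-treatment variable shaped by the variant; conditioning on it would introduce bias rather than remove it. The overall comparison is the causal one.
The causal difference is the pooled difference: 0.300 − 0.200 = +0.100.

+0.10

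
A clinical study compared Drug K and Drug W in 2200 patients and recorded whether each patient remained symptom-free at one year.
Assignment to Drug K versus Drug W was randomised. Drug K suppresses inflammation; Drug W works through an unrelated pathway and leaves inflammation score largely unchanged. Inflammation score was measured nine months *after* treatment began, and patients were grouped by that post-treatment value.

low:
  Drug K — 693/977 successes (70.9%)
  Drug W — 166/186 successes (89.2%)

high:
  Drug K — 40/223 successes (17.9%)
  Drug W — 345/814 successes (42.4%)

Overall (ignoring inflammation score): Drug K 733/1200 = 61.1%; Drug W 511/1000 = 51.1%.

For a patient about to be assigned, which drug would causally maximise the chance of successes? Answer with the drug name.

Stratifying would compare drugs among patients the drugs themselves sorted into inflammation score groups — a form of selection on an intermediate. The unconditioned pooled rates give the total causal effect.
Pooled: Drug K 61.1% vs Drug W 51.1%; Drug K is higher overall.

Drug K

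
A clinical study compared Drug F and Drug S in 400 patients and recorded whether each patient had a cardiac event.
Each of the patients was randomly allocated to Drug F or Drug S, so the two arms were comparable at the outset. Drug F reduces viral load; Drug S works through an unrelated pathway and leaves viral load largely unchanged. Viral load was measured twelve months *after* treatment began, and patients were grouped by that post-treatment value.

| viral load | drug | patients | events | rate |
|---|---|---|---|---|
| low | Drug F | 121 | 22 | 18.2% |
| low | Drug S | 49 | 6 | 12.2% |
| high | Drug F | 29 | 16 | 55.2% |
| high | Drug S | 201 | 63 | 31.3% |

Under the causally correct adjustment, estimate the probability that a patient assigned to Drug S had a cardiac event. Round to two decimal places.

Stratifying would compare drugs among patients the drugs themselves sorted into viral load groups — a form of selection on an intermediate. The unconditioned pooled rates give the total causal effect.
So P(outcome | do(Drug S)) is just the pooled rate for Drug S: 69/250 = 0.276.

0.28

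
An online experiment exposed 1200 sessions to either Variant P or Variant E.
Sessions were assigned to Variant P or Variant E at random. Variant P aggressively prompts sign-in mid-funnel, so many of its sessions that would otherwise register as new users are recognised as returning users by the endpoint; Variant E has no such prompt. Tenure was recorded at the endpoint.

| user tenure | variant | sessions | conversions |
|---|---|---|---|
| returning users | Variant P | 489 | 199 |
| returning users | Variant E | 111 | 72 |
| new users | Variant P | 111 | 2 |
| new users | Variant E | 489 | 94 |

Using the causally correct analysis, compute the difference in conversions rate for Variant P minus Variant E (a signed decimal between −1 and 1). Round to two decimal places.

+0.06

The distribution of user tenure is itself part of what the variant does — it is an intermediate outcome. Holding it fixed would remove that part of the effect; the total effect is the pooled difference.
The causal difference is the pooled difference: 0.335 − 0.277 = +0.058.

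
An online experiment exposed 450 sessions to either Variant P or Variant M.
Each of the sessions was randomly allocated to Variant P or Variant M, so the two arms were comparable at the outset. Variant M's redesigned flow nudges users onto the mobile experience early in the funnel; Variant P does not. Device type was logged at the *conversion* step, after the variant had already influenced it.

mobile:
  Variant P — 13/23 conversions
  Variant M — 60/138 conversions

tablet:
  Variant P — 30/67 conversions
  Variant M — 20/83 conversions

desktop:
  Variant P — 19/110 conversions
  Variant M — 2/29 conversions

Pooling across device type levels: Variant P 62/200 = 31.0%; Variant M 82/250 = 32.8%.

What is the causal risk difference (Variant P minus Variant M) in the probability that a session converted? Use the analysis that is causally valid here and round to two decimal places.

Device type is downstream of the variant. One should not condition on a consequence of treatment, so the overall rates are the right comparison.
The causal difference is the pooled difference: 0.310 − 0.328 = -0.018.

-0.02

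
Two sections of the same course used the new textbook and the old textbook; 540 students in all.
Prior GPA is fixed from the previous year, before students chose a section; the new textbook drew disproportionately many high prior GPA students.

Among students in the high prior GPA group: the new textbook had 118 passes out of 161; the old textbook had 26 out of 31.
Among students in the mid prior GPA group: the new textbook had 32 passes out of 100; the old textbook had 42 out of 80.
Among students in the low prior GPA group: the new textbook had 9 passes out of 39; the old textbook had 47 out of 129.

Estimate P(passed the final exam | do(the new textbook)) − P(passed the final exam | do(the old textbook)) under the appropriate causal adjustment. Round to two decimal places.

-0.15

Prior GPA band is set before the teaching method has any effect — it is not caused by the teaching method — and it independently drives the outcome. That makes it a confounder, so the causal comparison is within prior GPA band levels.
Adjusting over the population distribution of prior GPA band: 0.356·(0.733−0.839) + 0.333·(0.320−0.525) + 0.311·(0.231−0.364) = -0.148.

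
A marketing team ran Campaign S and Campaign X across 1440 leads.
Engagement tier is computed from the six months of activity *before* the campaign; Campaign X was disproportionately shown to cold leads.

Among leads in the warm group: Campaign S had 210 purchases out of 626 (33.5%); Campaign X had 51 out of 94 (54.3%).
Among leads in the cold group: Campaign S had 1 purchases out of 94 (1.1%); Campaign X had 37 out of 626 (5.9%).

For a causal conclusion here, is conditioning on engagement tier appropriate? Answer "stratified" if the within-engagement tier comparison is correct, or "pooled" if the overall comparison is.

stratified

Here engagement tier is a common cause — it drives both which campaign a case falls under and the outcome. The crude comparison mixes populations; the stratum-specific rates are the causally relevant ones.
Within each level — warm: 33.5% vs 54.3%; cold: 1.1% vs 5.9% — Campaign X is higher every time.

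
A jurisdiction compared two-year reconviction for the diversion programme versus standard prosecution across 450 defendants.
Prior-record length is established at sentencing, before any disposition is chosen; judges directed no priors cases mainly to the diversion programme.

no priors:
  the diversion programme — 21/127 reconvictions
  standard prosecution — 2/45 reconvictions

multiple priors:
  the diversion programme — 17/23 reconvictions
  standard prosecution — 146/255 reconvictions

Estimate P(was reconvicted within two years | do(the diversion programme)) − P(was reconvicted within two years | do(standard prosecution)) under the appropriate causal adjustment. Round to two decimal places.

+0.15

Within every prior-record length level standard prosecution has the lower rate, yet pooled the diversion programme does — Simpson's reversal.
Prior-record length is set before the disposition has any effect — it is not caused by the disposition — and it independently drives the outcome. That makes it a confounder, so the causal comparison is within prior-record length levels.
Adjusting over the population distribution of prior-record length: 0.382·(0.165−0.044) + 0.618·(0.739−0.573) = +0.149.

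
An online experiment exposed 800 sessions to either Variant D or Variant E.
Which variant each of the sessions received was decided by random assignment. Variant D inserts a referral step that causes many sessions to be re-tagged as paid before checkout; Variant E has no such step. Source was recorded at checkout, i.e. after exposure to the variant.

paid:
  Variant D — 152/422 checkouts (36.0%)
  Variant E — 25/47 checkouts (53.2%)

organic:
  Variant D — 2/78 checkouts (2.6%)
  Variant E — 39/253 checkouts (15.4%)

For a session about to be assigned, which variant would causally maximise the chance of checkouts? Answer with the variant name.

Variant D

Because the variant influences traffic source, traffic source is a post-treatment mediator, not a confounder. Stratifying on it would bias the estimate; the causal effect is the crude pooled difference.
Pooled: Variant D 30.8% vs Variant E 21.3%; Variant D is higher overall.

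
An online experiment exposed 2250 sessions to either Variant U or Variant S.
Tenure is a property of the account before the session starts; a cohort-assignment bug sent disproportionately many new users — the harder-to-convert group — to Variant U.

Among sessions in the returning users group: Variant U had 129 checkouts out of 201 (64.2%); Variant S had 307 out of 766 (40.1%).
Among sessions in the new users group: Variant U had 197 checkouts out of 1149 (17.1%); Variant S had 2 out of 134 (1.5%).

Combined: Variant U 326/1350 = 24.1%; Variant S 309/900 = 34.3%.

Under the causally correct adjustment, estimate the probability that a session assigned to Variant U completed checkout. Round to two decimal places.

User tenure is set before the variant has any effect — it is not caused by the variant — and it independently drives the outcome. That makes it a confounder, so the causal comparison is within user tenure levels.
Standardising Variant U to the population user tenure mix: 0.430·129/201 + 0.570·197/1149 = 0.374.

0.37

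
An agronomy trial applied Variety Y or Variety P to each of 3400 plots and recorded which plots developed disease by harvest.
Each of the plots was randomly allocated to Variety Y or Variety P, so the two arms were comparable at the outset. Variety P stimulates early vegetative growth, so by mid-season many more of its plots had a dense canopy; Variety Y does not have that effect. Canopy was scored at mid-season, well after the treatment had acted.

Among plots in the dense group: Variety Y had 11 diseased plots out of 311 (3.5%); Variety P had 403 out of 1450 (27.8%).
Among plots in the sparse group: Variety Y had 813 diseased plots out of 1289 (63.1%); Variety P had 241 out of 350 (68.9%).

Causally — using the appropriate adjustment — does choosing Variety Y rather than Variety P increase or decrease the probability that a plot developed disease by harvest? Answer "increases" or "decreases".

The mid-season canopy-specific comparison favours Variety Y throughout, but the pooled figures favour Variety P. The question is whether to condition on mid-season canopy.
Because the variety influences mid-season canopy, mid-season canopy is a post-treatment mediator, not a confounder. Stratifying on it would bias the estimate; the causal effect is the crude pooled difference.
Pooled: Variety Y 51.5% vs Variety P 35.8%; Variety P is lower overall.

increases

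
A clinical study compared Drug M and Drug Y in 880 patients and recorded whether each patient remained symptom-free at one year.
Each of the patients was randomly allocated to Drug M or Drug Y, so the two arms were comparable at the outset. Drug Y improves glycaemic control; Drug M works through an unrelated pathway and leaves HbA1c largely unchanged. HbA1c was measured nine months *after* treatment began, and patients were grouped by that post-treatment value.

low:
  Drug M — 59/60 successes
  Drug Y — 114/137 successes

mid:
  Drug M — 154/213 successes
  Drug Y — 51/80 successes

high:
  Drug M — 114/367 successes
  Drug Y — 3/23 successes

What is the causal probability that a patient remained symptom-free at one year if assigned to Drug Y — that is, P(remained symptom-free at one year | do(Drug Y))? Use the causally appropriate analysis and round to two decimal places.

The stratified and pooled comparisons disagree (Drug M wins within each HbA1c; Drug Y wins overall), so the answer turns on the causal role of HbA1c.
Stratifying would compare drugs among patients the drugs themselves sorted into HbA1c groups — a form of selection on an intermediate. The unconditioned pooled rates give the total causal effect.
So P(outcome | do(Drug Y)) is just the pooled rate for Drug Y: 168/240 = 0.700.

0.70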